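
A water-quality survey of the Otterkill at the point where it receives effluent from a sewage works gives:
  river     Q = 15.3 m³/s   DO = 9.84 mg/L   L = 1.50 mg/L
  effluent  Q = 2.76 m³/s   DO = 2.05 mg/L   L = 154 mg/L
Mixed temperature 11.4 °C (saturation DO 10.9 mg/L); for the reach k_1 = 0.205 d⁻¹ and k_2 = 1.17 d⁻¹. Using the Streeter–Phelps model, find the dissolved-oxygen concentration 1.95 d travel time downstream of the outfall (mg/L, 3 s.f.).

Mixed DO = (15.3×9.84 + 2.76×2.05)/(15.3+2.76) = 156.2/18.06 = 8.650 mg/L.
Mixed L₀ = (15.3×1.50 + 2.76×154)/(18.06) = 448.0/18.06 = 24.81 mg/L.
Initial deficit D₀ = C_s − DO₀ = 10.9 − 8.650 = 2.250 mg/L.
D(1.95) = [0.205×24.81/(1.17−0.205)](e^(−0.205×1.95) − e^(−1.17×1.95)) + 2.250 e^(−1.17×1.95)
= 5.270 × (0.6705 − 0.1021) + 2.250 × 0.1021 = 3.225 mg/L.
DO = 10.9 − 3.225 = 7.675 mg/L.

DO ≈ 7.68 mg/L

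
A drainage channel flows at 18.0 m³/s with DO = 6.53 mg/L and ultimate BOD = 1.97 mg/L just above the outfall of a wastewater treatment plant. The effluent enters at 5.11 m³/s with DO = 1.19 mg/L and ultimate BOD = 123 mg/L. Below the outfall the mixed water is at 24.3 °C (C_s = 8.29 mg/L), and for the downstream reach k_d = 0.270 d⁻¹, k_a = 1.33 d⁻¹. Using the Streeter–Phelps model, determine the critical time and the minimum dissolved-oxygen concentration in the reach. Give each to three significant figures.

Mixed DO = (18.0×6.53 + 5.11×1.19)/(18.0+5.11) = 123.6/23.11 = 5.349 mg/L.
Mixed L₀ = (18.0×1.97 + 5.11×123)/(23.11) = 664.0/23.11 = 28.73 mg/L.
Initial deficit D₀ = C_s − DO₀ = 8.29 − 5.349 = 2.941 mg/L.
t_c = (1/1.060) ln[(1.33/0.270)(1 − 2.941×1.060/(0.270×28.73))] = 0.9434 × ln(2.947) = 1.019 d.
D_c = (0.270/1.33) × 28.73 × e^(−0.270×1.019) = 0.2030 × 28.73 × 0.7594 = 4.429 mg/L.
Minimum DO = 8.29 − 4.429 = 3.861 mg/L.

t_c ≈ 1.02 d; minimum DO ≈ 3.86 mg/L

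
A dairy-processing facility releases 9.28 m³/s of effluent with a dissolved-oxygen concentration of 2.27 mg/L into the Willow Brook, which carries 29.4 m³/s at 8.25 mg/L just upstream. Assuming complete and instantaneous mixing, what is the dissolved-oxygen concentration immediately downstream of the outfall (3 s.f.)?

6.82 mg/L

Flow-weighted mixing: C = (Q_r C_r + Q_w C_w)/(Q_r + Q_w)
= (29.4×8.25 + 9.28×2.27)/(29.4 + 9.28) = 263.6/38.68 = 6.815 mg/L.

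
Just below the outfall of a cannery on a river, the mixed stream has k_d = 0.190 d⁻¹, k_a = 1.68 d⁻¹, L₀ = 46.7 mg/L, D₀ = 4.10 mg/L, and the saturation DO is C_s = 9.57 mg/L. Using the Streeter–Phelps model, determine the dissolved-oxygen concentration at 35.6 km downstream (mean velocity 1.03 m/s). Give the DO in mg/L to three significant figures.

Travel time t = x/v = 35.6 km / (1.03 m/s) = 35600 m / 1.03 m/s = 34560 s = 0.4000 d.
k_d L₀/(k_a−k_d) = 0.190×46.7/(1.68−0.190) = 8.873/1.490 = 5.955 mg/L.
e^(−k_d t) = e^(−0.190×0.4000) = 0.9268; e^(−k_a t) = e^(−1.68×0.4000) = 0.5107.
D = 5.955 × (0.9268 − 0.5107) + 4.10 × 0.5107 = 2.478 + 2.094 = 4.572 mg/L.
DO = C_s − D = 9.57 − 4.572 = 4.998 mg/L.

DO ≈ 5.00 mg/L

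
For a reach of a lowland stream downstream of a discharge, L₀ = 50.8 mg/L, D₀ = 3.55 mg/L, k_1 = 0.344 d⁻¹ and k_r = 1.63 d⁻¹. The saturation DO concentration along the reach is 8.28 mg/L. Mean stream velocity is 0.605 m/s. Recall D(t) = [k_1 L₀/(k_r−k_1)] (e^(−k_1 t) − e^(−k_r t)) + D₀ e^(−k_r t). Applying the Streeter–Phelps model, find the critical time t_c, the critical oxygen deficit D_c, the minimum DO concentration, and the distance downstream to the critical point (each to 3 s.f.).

t_c ≈ 0.974 d; D_c ≈ 7.67 mg/L; min DO ≈ 0.612 mg/L; x_c ≈ 50.9 km

t_c = [1/(k_r−k_1)] ln[(k_r/k_1)(1 − D₀(k_r−k_1)/(k_1 L₀))]
= [1/(1.63−0.344)] ln[(1.63/0.344)(1 − 3.55×1.286/(0.344×50.8))]
= (1/1.286) ln[4.738 × 0.7388] = 0.7776 × ln(3.500) = 0.7776 × 1.253 = 0.9743 d.
L(t_c) = L₀ e^(−k_1 t_c) = 50.8 × 0.7152 = 36.33 mg/L, and at the critical point k_r D_c = k_1 L, so D_c = (0.344/1.63) × 36.33 = 7.668 mg/L.
Minimum DO = C_s − D_c = 8.28 − 7.668 = 0.6120 mg/L.
x_c = v t_c = 0.605 m/s × 0.9743 d × 86400 s/d = 50930 m ≈ 50.9 km.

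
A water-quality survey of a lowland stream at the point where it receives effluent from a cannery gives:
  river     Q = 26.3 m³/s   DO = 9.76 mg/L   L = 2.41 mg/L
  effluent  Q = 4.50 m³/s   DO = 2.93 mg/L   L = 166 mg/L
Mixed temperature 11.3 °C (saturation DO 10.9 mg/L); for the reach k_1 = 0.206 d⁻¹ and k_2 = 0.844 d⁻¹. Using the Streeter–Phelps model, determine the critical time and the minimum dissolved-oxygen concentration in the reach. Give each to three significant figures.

Mixed DO = (26.3×9.76 + 4.50×2.93)/(26.3+4.50) = 269.9/30.80 = 8.762 mg/L.
Mixed L₀ = (26.3×2.41 + 4.50×166)/(30.80) = 810.4/30.80 = 26.31 mg/L.
Initial deficit D₀ = C_s − DO₀ = 10.9 − 8.762 = 2.138 mg/L.
t_c = (1/0.6380) ln[(0.844/0.206)(1 − 2.138×0.6380/(0.206×26.31))] = 1.567 × ln(3.066) = 1.756 d.
D_c = (0.206/0.844) × 26.31 × e^(−0.206×1.756) = 0.2441 × 26.31 × 0.6965 = 4.473 mg/L.
Minimum DO = 10.9 − 4.473 = 6.427 mg/L.

t_c ≈ 1.76 d; minimum DO ≈ 6.43 mg/L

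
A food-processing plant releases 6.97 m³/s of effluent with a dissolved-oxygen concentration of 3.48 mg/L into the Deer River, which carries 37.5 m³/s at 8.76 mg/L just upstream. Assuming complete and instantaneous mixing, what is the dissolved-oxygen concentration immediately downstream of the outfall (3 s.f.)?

Flow-weighted mixing: C = (Q_r C_r + Q_w C_w)/(Q_r + Q_w)
= (37.5×8.76 + 6.97×3.48)/(37.5 + 6.97) = 352.8/44.47 = 7.932 mg/L.

7.93 mg/L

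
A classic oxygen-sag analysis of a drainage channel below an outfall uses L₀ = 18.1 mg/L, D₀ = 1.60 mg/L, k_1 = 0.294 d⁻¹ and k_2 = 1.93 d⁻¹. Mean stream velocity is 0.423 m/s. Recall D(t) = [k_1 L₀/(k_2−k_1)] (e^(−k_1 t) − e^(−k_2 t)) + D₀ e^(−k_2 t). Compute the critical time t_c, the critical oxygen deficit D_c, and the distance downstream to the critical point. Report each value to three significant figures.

With k_2/k_1 = 6.565 and 1 − D₀(k_2−k_1)/(k_1 L₀) = 0.5081,
t_c = ln(6.565 × 0.5081) / (1.93 − 0.294) = ln(3.335) / 1.636 = 1.205/1.636 = 0.7363 d.
L(t_c) = L₀ e^(−k_1 t_c) = 18.1 × 0.8054 = 14.58 mg/L, and at the critical point k_2 D_c = k_1 L, so D_c = (0.294/1.93) × 14.58 = 2.221 mg/L.
x_c = v t_c = 0.423 m/s × 0.7363 d × 86400 s/d = 26910 m ≈ 26.9 km.

t_c ≈ 0.736 d; D_c ≈ 2.22 mg/L; x_c ≈ 26.9 km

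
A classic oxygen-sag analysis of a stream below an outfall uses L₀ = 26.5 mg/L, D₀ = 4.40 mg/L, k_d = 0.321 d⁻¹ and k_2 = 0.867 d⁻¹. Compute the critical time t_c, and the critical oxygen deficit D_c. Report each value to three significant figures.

t_c ≈ 1.21 d; D_c ≈ 6.65 mg/L

With k_2/k_d = 2.701 and 1 − D₀(k_2−k_d)/(k_d L₀) = 0.7176,
t_c = ln(2.701 × 0.7176) / (0.867 − 0.321) = ln(1.938) / 0.5460 = 0.6617/0.5460 = 1.212 d.
D_c = (k_d/k_2) L₀ e^(−k_d t_c) = (0.321/0.867) × 26.5 × e^(−0.321×1.212) = 0.3702 × 26.5 × 0.6777 = 6.649 mg/L.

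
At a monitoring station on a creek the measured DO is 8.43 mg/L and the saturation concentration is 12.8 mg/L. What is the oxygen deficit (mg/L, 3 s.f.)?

D = C_s − C = 12.8 − 8.43 = 4.37 mg/L.

D ≈ 4.37 mg/L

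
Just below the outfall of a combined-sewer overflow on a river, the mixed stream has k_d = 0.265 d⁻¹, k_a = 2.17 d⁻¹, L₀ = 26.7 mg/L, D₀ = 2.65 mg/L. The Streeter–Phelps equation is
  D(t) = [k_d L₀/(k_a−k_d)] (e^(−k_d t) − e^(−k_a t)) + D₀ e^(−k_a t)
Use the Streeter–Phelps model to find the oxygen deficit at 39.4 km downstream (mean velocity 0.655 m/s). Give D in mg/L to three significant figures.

Travel time t = x/v = 39.4 km / (0.655 m/s) = 39400 m / 0.655 m/s = 60150 s = 0.6962 d.
k_d L₀/(k_a−k_d) = 0.265×26.7/(2.17−0.265) = 7.075/1.905 = 3.714 mg/L.
e^(−k_d t) = e^(−0.265×0.6962) = 0.8315; e^(−k_a t) = e^(−2.17×0.6962) = 0.2207.
D = 3.714 × (0.8315 − 0.2207) + 2.65 × 0.2207 = 2.269 + 0.5850 = 2.854 mg/L.

D ≈ 2.85 mg/L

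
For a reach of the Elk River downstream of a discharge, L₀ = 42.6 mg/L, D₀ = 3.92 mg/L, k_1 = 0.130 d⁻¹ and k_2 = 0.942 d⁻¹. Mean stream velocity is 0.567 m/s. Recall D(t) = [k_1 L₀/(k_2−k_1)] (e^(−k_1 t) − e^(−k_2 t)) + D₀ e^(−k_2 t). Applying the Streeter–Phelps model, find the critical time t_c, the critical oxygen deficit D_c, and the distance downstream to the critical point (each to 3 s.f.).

t_c ≈ 1.39 d; D_c ≈ 4.91 mg/L; x_c ≈ 67.9 km

With k_2/k_1 = 7.246 and 1 − D₀(k_2−k_1)/(k_1 L₀) = 0.4252,
t_c = ln(7.246 × 0.4252) / (0.942 − 0.130) = ln(3.081) / 0.8120 = 1.125/0.8120 = 1.386 d.
L(t_c) = L₀ e^(−k_1 t_c) = 42.6 × 0.8351 = 35.58 mg/L, and at the critical point k_2 D_c = k_1 L, so D_c = (0.130/0.942) × 35.58 = 4.910 mg/L.
x_c = v t_c = 0.567 m/s × 1.386 d × 86400 s/d = 67890 m ≈ 67.9 km.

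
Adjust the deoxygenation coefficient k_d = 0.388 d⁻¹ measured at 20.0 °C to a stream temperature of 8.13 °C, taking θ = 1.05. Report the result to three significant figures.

k_d(T₂) = k_d(T₁) · θ^(T₂−T₁) = 0.388 × 1.05^(8.13−20.0)
= 0.388 × 1.05^-11.9 = 0.388 × 0.5604 = 0.2174 d⁻¹.

k_d ≈ 0.217 d⁻¹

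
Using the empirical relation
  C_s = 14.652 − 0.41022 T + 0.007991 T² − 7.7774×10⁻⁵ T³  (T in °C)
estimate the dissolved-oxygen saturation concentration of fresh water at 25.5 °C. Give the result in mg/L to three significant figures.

C_s ≈ 8.10 mg/L

C_s = 14.652 − 0.41022×25.5 + 0.007991×25.5² − 7.7774×10⁻⁵×25.5³ = 8.098 mg/L.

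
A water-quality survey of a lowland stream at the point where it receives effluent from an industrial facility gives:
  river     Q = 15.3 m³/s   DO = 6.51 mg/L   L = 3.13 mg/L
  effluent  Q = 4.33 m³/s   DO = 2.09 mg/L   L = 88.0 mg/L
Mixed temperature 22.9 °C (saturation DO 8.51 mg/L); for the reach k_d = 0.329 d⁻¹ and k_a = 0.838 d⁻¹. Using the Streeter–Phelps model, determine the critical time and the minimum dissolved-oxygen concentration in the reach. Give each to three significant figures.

t_c ≈ 1.37 d; minimum DO ≈ 3.05 mg/L

Mixed DO = (15.3×6.51 + 4.33×2.09)/(15.3+4.33) = 108.7/19.63 = 5.535 mg/L.
Mixed L₀ = (15.3×3.13 + 4.33×88.0)/(19.63) = 428.9/19.63 = 21.85 mg/L.
Initial deficit D₀ = C_s − DO₀ = 8.51 − 5.535 = 2.975 mg/L.
t_c = (1/0.5090) ln[(0.838/0.329)(1 − 2.975×0.5090/(0.329×21.85))] = 1.965 × ln(2.011) = 1.372 d.
D_c = (0.329/0.838) × 21.85 × e^(−0.329×1.372) = 0.3926 × 21.85 × 0.6367 = 5.462 mg/L.
Minimum DO = 8.51 − 5.462 = 3.048 mg/L.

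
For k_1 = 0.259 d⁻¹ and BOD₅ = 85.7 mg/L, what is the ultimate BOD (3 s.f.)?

BOD₅ = L₀(1 − e^(−5k_1)) ⇒ L₀ = BOD₅ / (1 − e^(−5×0.259))
= 85.7 / (1 − 0.2739) = 85.7 / 0.7261 = 118.0 mg/L.

L₀ ≈ 118 mg/L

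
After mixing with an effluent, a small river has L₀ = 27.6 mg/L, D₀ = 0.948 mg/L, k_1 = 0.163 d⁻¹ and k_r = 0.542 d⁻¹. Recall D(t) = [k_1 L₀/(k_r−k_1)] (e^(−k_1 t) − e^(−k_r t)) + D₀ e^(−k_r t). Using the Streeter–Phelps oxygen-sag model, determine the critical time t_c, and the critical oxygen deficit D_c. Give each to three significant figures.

t_c = [1/(k_r−k_1)] ln[(k_r/k_1)(1 − D₀(k_r−k_1)/(k_1 L₀))]
= [1/(0.542−0.163)] ln[(0.542/0.163)(1 − 0.948×0.3790/(0.163×27.6))]
= (1/0.3790) ln[3.325 × 0.9201] = 2.639 × ln(3.060) = 2.639 × 1.118 = 2.951 d.
L(t_c) = L₀ e^(−k_1 t_c) = 27.6 × 0.6182 = 17.06 mg/L, and at the critical point k_r D_c = k_1 L, so D_c = (0.163/0.542) × 17.06 = 5.131 mg/L.

t_c ≈ 2.95 d; D_c ≈ 5.13 mg/L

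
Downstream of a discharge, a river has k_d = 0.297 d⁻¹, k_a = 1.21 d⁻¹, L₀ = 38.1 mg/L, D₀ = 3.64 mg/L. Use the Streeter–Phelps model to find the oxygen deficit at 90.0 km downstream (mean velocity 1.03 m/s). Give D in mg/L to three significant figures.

Travel time t = x/v = 90.0 km / (1.03 m/s) = 90000 m / 1.03 m/s = 87380 s = 1.011 d.
k_d L₀/(k_a−k_d) = 0.297×38.1/(1.21−0.297) = 11.32/0.9130 = 12.39 mg/L.
e^(−k_d t) = e^(−0.297×1.011) = 0.7405; e^(−k_a t) = e^(−1.21×1.011) = 0.2941.
D = 12.39 × (0.7405 − 0.2941) + 3.64 × 0.2941 = 5.533 + 1.071 = 6.603 mg/L.

D ≈ 6.60 mg/L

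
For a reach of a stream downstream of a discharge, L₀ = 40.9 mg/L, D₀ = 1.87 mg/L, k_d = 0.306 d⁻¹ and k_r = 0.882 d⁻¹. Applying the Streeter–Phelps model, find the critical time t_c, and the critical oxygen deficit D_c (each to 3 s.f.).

At the critical point dD/dt = 0, so k_d L₀ e^(−k_d t) = k_r D. Substituting D(t) from the Streeter–Phelps equation and solving for t gives
t_c = ln[(k_r/k_d)(1 − D₀(k_r−k_d)/(k_d L₀))] / (k_r−k_d).
Here k_r−k_d = 0.5760 d⁻¹ and 1 − D₀(k_r−k_d)/(k_d L₀) = 1 − 1.87×0.5760/(0.306×40.9) = 0.9139, so
t_c = ln(2.882 × 0.9139) / 0.5760 = 0.9686 / 0.5760 = 1.682 d.
D_c = (k_d/k_r) L₀ e^(−k_d t_c) = (0.306/0.882) × 40.9 × e^(−0.306×1.682) = 0.3469 × 40.9 × 0.5978 = 8.482 mg/L.

t_c ≈ 1.68 d; D_c ≈ 8.48 mg/L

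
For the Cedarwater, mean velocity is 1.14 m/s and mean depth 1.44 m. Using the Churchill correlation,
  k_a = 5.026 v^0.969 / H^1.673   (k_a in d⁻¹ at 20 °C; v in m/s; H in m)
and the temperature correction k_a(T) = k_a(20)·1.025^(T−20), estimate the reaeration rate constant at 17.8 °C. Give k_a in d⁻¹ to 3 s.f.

k_a(20) = 5.026 × 1.14^0.969 / 1.44^1.673 = 5.026 × 1.135 / 1.841 = 3.100 d⁻¹.
k_a(17.8) = 3.100 × 1.025^(17.8−20) = 3.100 × 0.9471 = 2.937 d⁻¹.

k_a ≈ 2.94 d⁻¹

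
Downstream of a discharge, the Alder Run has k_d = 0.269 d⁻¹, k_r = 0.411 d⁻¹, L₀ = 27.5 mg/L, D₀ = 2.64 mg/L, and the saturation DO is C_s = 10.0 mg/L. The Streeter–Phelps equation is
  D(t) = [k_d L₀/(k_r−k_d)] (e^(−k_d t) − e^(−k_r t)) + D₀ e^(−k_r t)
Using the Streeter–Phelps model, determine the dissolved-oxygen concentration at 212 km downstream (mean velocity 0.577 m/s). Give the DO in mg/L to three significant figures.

Travel time t = x/v = 212 km / (0.577 m/s) = 212000 m / 0.577 m/s = 367400 s = 4.253 d.
k_d L₀/(k_r−k_d) = 0.269×27.5/(0.411−0.269) = 7.398/0.1420 = 52.10 mg/L.
e^(−k_d t) = e^(−0.269×4.253) = 0.3186; e^(−k_r t) = e^(−0.411×4.253) = 0.1742.
D = 52.10 × (0.3186 − 0.1742) + 2.64 × 0.1742 = 7.523 + 0.4598 = 7.983 mg/L.
DO = C_s − D = 10.0 − 7.983 = 2.017 mg/L.

DO ≈ 2.02 mg/L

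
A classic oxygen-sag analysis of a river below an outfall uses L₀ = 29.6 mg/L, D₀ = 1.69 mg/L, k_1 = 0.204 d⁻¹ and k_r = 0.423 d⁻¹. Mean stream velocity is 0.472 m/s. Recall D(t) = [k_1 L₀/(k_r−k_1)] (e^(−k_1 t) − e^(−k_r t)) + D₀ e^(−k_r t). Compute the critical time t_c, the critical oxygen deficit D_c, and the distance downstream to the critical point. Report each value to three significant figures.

t_c ≈ 3.04 d; D_c ≈ 7.68 mg/L; x_c ≈ 124 km

At the critical point dD/dt = 0, so k_1 L₀ e^(−k_1 t) = k_r D. Substituting D(t) from the Streeter–Phelps equation and solving for t gives
t_c = ln[(k_r/k_1)(1 − D₀(k_r−k_1)/(k_1 L₀))] / (k_r−k_1).
Here k_r−k_1 = 0.2190 d⁻¹ and 1 − D₀(k_r−k_1)/(k_1 L₀) = 1 − 1.69×0.2190/(0.204×29.6) = 0.9387, so
t_c = ln(2.074 × 0.9387) / 0.2190 = 0.6660 / 0.2190 = 3.041 d.
D_c = (k_1/k_r) L₀ e^(−k_1 t_c) = (0.204/0.423) × 29.6 × e^(−0.204×3.041) = 0.4823 × 29.6 × 0.5377 = 7.676 mg/L.
x_c = v t_c = 0.472 m/s × 3.041 d × 86400 s/d = 124000 m ≈ 124 km.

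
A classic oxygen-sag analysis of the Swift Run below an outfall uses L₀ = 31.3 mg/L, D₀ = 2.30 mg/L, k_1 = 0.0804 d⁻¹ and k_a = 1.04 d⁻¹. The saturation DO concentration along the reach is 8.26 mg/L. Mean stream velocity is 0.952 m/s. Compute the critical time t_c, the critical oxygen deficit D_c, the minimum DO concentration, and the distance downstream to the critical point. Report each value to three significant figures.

At the critical point dD/dt = 0, so k_1 L₀ e^(−k_1 t) = k_a D. Substituting D(t) from the Streeter–Phelps equation and solving for t gives
t_c = ln[(k_a/k_1)(1 − D₀(k_a−k_1)/(k_1 L₀))] / (k_a−k_1).
Here k_a−k_1 = 0.9596 d⁻¹ and 1 − D₀(k_a−k_1)/(k_1 L₀) = 1 − 2.30×0.9596/(0.0804×31.3) = 0.1230, so
t_c = ln(12.94 × 0.1230) / 0.9596 = 0.4641 / 0.9596 = 0.4836 d.
D_c = (k_1/k_a) L₀ e^(−k_1 t_c) = (0.0804/1.04) × 31.3 × e^(−0.0804×0.4836) = 0.07731 × 31.3 × 0.9619 = 2.327 mg/L.
Minimum DO = C_s − D_c = 8.26 − 2.327 = 5.933 mg/L.
x_c = v t_c = 0.952 m/s × 0.4836 d × 86400 s/d = 39780 m ≈ 39.8 km.

t_c ≈ 0.484 d; D_c ≈ 2.33 mg/L; min DO ≈ 5.93 mg/L; x_c ≈ 39.8 km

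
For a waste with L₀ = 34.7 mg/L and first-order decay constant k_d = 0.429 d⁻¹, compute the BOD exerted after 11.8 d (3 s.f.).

y ≈ 34.5 mg/L

y_t = L₀(1 − e^(−k_d t)) = 34.7 × (1 − e^(−0.429×11.8))
= 34.7 × (1 − 0.006332) = 34.7 × 0.9937 = 34.48 mg/L.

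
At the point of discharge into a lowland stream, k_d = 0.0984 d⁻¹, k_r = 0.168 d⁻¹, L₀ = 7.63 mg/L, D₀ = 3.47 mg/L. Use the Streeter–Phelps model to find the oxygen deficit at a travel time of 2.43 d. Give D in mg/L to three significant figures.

D ≈ 3.63 mg/L

k_d L₀/(k_r−k_d) = 0.0984×7.63/(0.168−0.0984) = 0.7508/0.06960 = 10.79 mg/L.
e^(−k_d t) = e^(−0.0984×2.430) = 0.7873; e^(−k_r t) = e^(−0.168×2.430) = 0.6648.
D = 10.79 × (0.7873 − 0.6648) + 3.47 × 0.6648 = 1.322 + 2.307 = 3.628 mg/L.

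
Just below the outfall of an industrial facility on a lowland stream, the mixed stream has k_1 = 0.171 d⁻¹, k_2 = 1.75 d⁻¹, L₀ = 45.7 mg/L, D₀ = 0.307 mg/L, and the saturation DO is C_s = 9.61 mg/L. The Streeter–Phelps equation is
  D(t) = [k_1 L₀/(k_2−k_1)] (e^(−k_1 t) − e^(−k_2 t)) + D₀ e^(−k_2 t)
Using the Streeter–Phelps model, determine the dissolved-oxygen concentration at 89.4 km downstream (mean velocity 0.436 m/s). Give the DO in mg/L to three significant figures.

DO ≈ 6.38 mg/L

Travel time t = x/v = 89.4 km / (0.436 m/s) = 89400 m / 0.436 m/s = 205000 s = 2.373 d.
k_1 L₀/(k_2−k_1) = 0.171×45.7/(1.75−0.171) = 7.815/1.579 = 4.949 mg/L.
e^(−k_1 t) = e^(−0.171×2.373) = 0.6664; e^(−k_2 t) = e^(−1.75×2.373) = 0.01572.
D = 4.949 × (0.6664 − 0.01572) + 0.307 × 0.01572 = 3.220 + 0.004825 = 3.225 mg/L.
DO = C_s − D = 9.61 − 3.225 = 6.385 mg/L.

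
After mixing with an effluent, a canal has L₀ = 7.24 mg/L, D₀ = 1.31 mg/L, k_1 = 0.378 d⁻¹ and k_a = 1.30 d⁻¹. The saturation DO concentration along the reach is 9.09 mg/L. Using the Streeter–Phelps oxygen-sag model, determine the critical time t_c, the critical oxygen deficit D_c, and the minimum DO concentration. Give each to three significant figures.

t_c ≈ 0.708 d; D_c ≈ 1.61 mg/L; min DO ≈ 7.48 mg/L

At the critical point dD/dt = 0, so k_1 L₀ e^(−k_1 t) = k_a D. Substituting D(t) from the Streeter–Phelps equation and solving for t gives
t_c = ln[(k_a/k_1)(1 − D₀(k_a−k_1)/(k_1 L₀))] / (k_a−k_1).
Here k_a−k_1 = 0.9220 d⁻¹ and 1 − D₀(k_a−k_1)/(k_1 L₀) = 1 − 1.31×0.9220/(0.378×7.24) = 0.5587, so
t_c = ln(3.439 × 0.5587) / 0.9220 = 0.6530 / 0.9220 = 0.7083 d.
L(t_c) = L₀ e^(−k_1 t_c) = 7.24 × 0.7651 = 5.539 mg/L, and at the critical point k_a D_c = k_1 L, so D_c = (0.378/1.30) × 5.539 = 1.611 mg/L.
Minimum DO = C_s − D_c = 9.09 − 1.611 = 7.479 mg/L.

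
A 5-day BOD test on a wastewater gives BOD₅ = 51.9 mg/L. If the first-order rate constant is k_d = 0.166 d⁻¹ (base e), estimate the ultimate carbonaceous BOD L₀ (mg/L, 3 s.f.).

BOD₅ = L₀(1 − e^(−5k_d)) ⇒ L₀ = BOD₅ / (1 − e^(−5×0.166))
= 51.9 / (1 − 0.4360) = 51.9 / 0.5640 = 92.03 mg/L.

L₀ ≈ 92.0 mg/L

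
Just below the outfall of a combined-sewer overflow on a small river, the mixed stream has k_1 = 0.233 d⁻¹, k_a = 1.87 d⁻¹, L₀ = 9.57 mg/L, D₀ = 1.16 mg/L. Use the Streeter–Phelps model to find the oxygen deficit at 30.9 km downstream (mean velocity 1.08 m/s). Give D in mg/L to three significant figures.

D ≈ 1.15 mg/L

Travel time t = x/v = 30.9 km / (1.08 m/s) = 30900 m / 1.08 m/s = 28610 s = 0.3311 d.
k_1 L₀/(k_a−k_1) = 0.233×9.57/(1.87−0.233) = 2.230/1.637 = 1.362 mg/L.
e^(−k_1 t) = e^(−0.233×0.3311) = 0.9257; e^(−k_a t) = e^(−1.87×0.3311) = 0.5384.
D = 1.362 × (0.9257 − 0.5384) + 1.16 × 0.5384 = 0.5277 + 0.6245 = 1.152 mg/L.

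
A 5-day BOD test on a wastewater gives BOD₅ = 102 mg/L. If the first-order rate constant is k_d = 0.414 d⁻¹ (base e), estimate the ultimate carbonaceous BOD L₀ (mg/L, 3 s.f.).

BOD₅ = L₀(1 − e^(−5k_d)) ⇒ L₀ = BOD₅ / (1 − e^(−5×0.414))
= 102 / (1 − 0.1262) = 102 / 0.8738 = 116.7 mg/L.

L₀ ≈ 117 mg/L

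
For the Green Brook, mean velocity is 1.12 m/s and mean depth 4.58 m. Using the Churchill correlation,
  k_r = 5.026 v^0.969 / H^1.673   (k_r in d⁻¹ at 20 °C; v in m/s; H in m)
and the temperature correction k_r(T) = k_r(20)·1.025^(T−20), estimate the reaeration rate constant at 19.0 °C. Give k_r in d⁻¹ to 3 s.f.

k_r ≈ 0.429 d⁻¹

k_r(20) = 5.026 × 1.12^0.969 / 4.58^1.673 = 5.026 × 1.116 / 12.75 = 0.4398 d⁻¹.
k_r(19.0) = 0.4398 × 1.025^(19.0−20) = 0.4398 × 0.9756 = 0.4291 d⁻¹.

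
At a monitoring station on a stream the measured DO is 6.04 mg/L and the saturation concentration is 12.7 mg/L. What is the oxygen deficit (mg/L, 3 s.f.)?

D = C_s − C = 12.7 − 6.04 = 6.66 mg/L.

D ≈ 6.66 mg/L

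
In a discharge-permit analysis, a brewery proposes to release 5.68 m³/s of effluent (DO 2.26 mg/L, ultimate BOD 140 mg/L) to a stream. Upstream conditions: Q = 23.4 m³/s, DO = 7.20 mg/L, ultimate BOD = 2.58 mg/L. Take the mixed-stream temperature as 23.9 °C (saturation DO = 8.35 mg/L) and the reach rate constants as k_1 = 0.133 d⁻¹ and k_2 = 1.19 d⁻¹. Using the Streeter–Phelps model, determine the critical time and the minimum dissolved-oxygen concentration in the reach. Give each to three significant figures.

t_c ≈ 1.27 d; minimum DO ≈ 5.57 mg/L

Mixed DO = (23.4×7.20 + 5.68×2.26)/(23.4+5.68) = 181.3/29.08 = 6.235 mg/L.
Mixed L₀ = (23.4×2.58 + 5.68×140)/(29.08) = 855.6/29.08 = 29.42 mg/L.
Initial deficit D₀ = C_s − DO₀ = 8.35 − 6.235 = 2.115 mg/L.
t_c = (1/1.057) ln[(1.19/0.133)(1 − 2.115×1.057/(0.133×29.42))] = 0.9461 × ln(3.836) = 1.272 d.
D_c = (0.133/1.19) × 29.42 × e^(−0.133×1.272) = 0.1118 × 29.42 × 0.8444 = 2.777 mg/L.
Minimum DO = 8.35 − 2.777 = 5.573 mg/L.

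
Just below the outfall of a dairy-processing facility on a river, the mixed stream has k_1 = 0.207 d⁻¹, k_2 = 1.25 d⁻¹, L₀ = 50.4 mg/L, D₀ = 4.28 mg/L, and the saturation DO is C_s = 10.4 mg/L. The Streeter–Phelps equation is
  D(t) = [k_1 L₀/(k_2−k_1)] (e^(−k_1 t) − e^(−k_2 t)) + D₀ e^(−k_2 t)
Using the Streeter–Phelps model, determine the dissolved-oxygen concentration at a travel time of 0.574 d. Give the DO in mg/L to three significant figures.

k_1 L₀/(k_2−k_1) = 0.207×50.4/(1.25−0.207) = 10.43/1.043 = 10.00 mg/L.
e^(−k_1 t) = e^(−0.207×0.5740) = 0.8880; e^(−k_2 t) = e^(−1.25×0.5740) = 0.4880.
D = 10.00 × (0.8880 − 0.4880) + 4.28 × 0.4880 = 4.001 + 2.089 = 6.090 mg/L.
DO = C_s − D = 10.4 − 6.090 = 4.310 mg/L.

DO ≈ 4.31 mg/L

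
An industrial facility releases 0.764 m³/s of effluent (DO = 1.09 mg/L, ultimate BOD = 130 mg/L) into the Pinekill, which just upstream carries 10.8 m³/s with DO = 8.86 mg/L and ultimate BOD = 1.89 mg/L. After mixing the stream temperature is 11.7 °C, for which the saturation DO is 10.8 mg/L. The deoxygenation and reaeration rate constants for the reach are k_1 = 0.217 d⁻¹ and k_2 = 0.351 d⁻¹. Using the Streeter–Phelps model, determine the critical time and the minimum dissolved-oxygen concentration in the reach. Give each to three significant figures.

Mixed DO = (10.8×8.86 + 0.764×1.09)/(10.8+0.764) = 96.52/11.56 = 8.347 mg/L.
Mixed L₀ = (10.8×1.89 + 0.764×130)/(11.56) = 119.7/11.56 = 10.35 mg/L.
Initial deficit D₀ = C_s − DO₀ = 10.8 − 8.347 = 2.453 mg/L.
t_c = (1/0.1340) ln[(0.351/0.217)(1 − 2.453×0.1340/(0.217×10.35))] = 7.463 × ln(1.381) = 2.408 d.
D_c = (0.217/0.351) × 10.35 × e^(−0.217×2.408) = 0.6182 × 10.35 × 0.5930 = 3.796 mg/L.
Minimum DO = 10.8 − 3.796 = 7.004 mg/L.

t_c ≈ 2.41 d; minimum DO ≈ 7.00 mg/L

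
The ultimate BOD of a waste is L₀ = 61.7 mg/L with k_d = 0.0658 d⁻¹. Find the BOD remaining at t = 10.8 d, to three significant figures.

L_t = L₀ e^(−k_d t) = 61.7 × e^(−0.0658×10.8) = 61.7 × 0.4913 = 30.32 mg/L.

L ≈ 30.3 mg/L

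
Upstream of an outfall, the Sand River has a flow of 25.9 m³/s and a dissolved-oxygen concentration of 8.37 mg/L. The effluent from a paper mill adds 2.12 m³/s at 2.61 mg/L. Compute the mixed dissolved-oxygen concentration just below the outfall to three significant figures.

7.93 mg/L

Flow-weighted mixing: C = (Q_r C_r + Q_w C_w)/(Q_r + Q_w)
= (25.9×8.37 + 2.12×2.61)/(25.9 + 2.12) = 222.3/28.02 = 7.934 mg/L.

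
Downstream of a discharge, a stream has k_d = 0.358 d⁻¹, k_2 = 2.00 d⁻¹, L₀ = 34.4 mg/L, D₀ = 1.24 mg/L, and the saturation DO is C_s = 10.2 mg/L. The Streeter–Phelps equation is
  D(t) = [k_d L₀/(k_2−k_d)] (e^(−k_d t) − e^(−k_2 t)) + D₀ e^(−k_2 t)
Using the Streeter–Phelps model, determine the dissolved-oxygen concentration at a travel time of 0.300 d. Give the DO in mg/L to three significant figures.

DO ≈ 6.90 mg/L

k_d L₀/(k_2−k_d) = 0.358×34.4/(2.00−0.358) = 12.32/1.642 = 7.500 mg/L.
e^(−k_d t) = e^(−0.358×0.3000) = 0.8982; e^(−k_2 t) = e^(−2.00×0.3000) = 0.5488.
D = 7.500 × (0.8982 − 0.5488) + 1.24 × 0.5488 = 2.620 + 0.6805 = 3.301 mg/L.
DO = C_s − D = 10.2 − 3.301 = 6.899 mg/L.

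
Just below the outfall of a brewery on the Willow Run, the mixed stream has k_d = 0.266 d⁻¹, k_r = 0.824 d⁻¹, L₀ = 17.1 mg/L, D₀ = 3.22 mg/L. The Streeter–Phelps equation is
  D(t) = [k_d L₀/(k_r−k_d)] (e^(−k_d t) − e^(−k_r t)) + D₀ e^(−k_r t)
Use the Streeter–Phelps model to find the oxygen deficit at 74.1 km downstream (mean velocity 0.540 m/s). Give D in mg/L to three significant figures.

Travel time t = x/v = 74.1 km / (0.540 m/s) = 74100 m / 0.540 m/s = 137200 s = 1.588 d.
k_d L₀/(k_r−k_d) = 0.266×17.1/(0.824−0.266) = 4.549/0.5580 = 8.152 mg/L.
e^(−k_d t) = e^(−0.266×1.588) = 0.6554; e^(−k_r t) = e^(−0.824×1.588) = 0.2702.
D = 8.152 × (0.6554 − 0.2702) + 3.22 × 0.2702 = 3.140 + 0.8700 = 4.010 mg/L.

D ≈ 4.01 mg/L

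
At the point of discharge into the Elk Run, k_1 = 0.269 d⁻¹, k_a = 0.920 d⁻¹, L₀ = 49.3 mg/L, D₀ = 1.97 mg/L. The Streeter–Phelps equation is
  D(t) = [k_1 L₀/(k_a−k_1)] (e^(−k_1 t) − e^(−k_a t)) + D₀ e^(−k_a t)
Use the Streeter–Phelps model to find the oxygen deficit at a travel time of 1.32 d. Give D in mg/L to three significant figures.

k_1 L₀/(k_a−k_1) = 0.269×49.3/(0.920−0.269) = 13.26/0.6510 = 20.37 mg/L.
e^(−k_1 t) = e^(−0.269×1.320) = 0.7011; e^(−k_a t) = e^(−0.920×1.320) = 0.2969.
D = 20.37 × (0.7011 − 0.2969) + 1.97 × 0.2969 = 8.235 + 0.5849 = 8.820 mg/L.

D ≈ 8.82 mg/L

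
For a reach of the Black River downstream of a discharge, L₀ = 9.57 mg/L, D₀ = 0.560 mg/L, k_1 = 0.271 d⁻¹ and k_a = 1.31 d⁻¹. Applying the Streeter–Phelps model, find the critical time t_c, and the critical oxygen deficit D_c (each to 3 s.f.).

t_c = [1/(k_a−k_1)] ln[(k_a/k_1)(1 − D₀(k_a−k_1)/(k_1 L₀))]
= [1/(1.31−0.271)] ln[(1.31/0.271)(1 − 0.560×1.039/(0.271×9.57))]
= (1/1.039) ln[4.834 × 0.7757] = 0.9625 × ln(3.749) = 0.9625 × 1.322 = 1.272 d.
D_c = (k_1/k_a) L₀ e^(−k_1 t_c) = (0.271/1.31) × 9.57 × e^(−0.271×1.272) = 0.2069 × 9.57 × 0.7084 = 1.403 mg/L.

t_c ≈ 1.27 d; D_c ≈ 1.40 mg/L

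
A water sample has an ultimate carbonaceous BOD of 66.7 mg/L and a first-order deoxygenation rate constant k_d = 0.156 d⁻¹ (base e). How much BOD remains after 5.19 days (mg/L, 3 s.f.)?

L_t = L₀ e^(−k_d t) = 66.7 × e^(−0.156×5.19) = 66.7 × 0.4450 = 29.68 mg/L.

L ≈ 29.7 mg/L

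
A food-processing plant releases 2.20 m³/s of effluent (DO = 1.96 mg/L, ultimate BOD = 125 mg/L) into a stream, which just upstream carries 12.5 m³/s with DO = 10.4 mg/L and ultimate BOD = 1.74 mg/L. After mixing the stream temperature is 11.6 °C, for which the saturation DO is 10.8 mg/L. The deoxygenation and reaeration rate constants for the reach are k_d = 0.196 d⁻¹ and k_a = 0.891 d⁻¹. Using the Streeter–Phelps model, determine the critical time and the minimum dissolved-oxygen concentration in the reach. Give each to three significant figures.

Mixed DO = (12.5×10.4 + 2.20×1.96)/(12.5+2.20) = 134.3/14.70 = 9.137 mg/L.
Mixed L₀ = (12.5×1.74 + 2.20×125)/(14.70) = 296.8/14.70 = 20.19 mg/L.
Initial deficit D₀ = C_s − DO₀ = 10.8 − 9.137 = 1.663 mg/L.
t_c = (1/0.6950) ln[(0.891/0.196)(1 − 1.663×0.6950/(0.196×20.19))] = 1.439 × ln(3.218) = 1.682 d.
D_c = (0.196/0.891) × 20.19 × e^(−0.196×1.682) = 0.2200 × 20.19 × 0.7192 = 3.194 mg/L.
Minimum DO = 10.8 − 3.194 = 7.606 mg/L.

t_c ≈ 1.68 d; minimum DO ≈ 7.61 mg/L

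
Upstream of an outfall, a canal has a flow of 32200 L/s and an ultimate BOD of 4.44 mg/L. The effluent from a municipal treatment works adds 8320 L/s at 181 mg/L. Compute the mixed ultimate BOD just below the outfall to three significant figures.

Flow-weighted mixing: C = (Q_r C_r + Q_w C_w)/(Q_r + Q_w)
= (32200×4.44 + 8320×181)/(32200 + 8320) = 1.649×10^6/40520 = 40.69 mg/L.

40.7 mg/L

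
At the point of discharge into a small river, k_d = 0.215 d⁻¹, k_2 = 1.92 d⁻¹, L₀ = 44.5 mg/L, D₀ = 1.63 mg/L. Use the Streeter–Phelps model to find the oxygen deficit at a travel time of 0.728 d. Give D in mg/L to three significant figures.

k_d L₀/(k_2−k_d) = 0.215×44.5/(1.92−0.215) = 9.567/1.705 = 5.611 mg/L.
e^(−k_d t) = e^(−0.215×0.7280) = 0.8551; e^(−k_2 t) = e^(−1.92×0.7280) = 0.2471.
D = 5.611 × (0.8551 − 0.2471) + 1.63 × 0.2471 = 3.412 + 0.4029 = 3.814 mg/L.

D ≈ 3.81 mg/L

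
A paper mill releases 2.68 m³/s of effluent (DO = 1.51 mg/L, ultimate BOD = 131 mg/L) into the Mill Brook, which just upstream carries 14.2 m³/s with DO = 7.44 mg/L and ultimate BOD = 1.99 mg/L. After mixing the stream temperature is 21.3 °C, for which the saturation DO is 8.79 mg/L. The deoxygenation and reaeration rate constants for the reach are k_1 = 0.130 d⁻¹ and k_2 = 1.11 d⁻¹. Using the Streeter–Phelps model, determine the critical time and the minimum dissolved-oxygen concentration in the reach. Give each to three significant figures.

t_c ≈ 0.695 d; minimum DO ≈ 6.39 mg/L

Mixed DO = (14.2×7.44 + 2.68×1.51)/(14.2+2.68) = 109.7/16.88 = 6.499 mg/L.
Mixed L₀ = (14.2×1.99 + 2.68×131)/(16.88) = 379.3/16.88 = 22.47 mg/L.
Initial deficit D₀ = C_s − DO₀ = 8.79 − 6.499 = 2.291 mg/L.
t_c = (1/0.9800) ln[(1.11/0.130)(1 − 2.291×0.9800/(0.130×22.47))] = 1.020 × ln(1.975) = 0.6945 d.
D_c = (0.130/1.11) × 22.47 × e^(−0.130×0.6945) = 0.1171 × 22.47 × 0.9137 = 2.405 mg/L.
Minimum DO = 8.79 − 2.405 = 6.385 mg/L.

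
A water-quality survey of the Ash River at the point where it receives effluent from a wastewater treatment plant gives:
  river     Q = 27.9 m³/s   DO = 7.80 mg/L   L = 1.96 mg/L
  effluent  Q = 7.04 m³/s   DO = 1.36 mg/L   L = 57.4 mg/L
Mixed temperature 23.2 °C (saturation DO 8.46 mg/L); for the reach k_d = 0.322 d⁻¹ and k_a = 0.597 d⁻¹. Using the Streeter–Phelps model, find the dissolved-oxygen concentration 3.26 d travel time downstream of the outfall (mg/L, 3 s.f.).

DO ≈ 4.99 mg/L

Mixed DO = (27.9×7.80 + 7.04×1.36)/(27.9+7.04) = 227.2/34.94 = 6.502 mg/L.
Mixed L₀ = (27.9×1.96 + 7.04×57.4)/(34.94) = 458.8/34.94 = 13.13 mg/L.
Initial deficit D₀ = C_s − DO₀ = 8.46 − 6.502 = 1.958 mg/L.
D(3.26) = [0.322×13.13/(0.597−0.322)](e^(−0.322×3.26) − e^(−0.597×3.26)) + 1.958 e^(−0.597×3.26)
= 15.37 × (0.3500 − 0.1428) + 1.958 × 0.1428 = 3.466 mg/L.
DO = 8.46 − 3.466 = 4.994 mg/L.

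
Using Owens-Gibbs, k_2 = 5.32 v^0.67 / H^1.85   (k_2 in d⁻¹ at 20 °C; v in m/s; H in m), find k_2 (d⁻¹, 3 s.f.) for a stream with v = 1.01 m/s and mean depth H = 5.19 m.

k_2 ≈ 0.255 d⁻¹

k_2 = 5.32 × 1.01^0.67 / 5.19^1.85 = 5.32 × 1.007 / 21.04 = 0.2545 d⁻¹.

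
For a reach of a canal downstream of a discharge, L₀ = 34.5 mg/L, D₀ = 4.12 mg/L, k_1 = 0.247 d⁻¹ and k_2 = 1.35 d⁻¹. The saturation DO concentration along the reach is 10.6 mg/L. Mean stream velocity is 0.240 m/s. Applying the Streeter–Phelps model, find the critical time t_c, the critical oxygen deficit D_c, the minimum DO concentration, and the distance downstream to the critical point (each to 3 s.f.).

t_c ≈ 0.849 d; D_c ≈ 5.12 mg/L; min DO ≈ 5.48 mg/L; x_c ≈ 17.6 km

At the critical point dD/dt = 0, so k_1 L₀ e^(−k_1 t) = k_2 D. Substituting D(t) from the Streeter–Phelps equation and solving for t gives
t_c = ln[(k_2/k_1)(1 − D₀(k_2−k_1)/(k_1 L₀))] / (k_2−k_1).
Here k_2−k_1 = 1.103 d⁻¹ and 1 − D₀(k_2−k_1)/(k_1 L₀) = 1 − 4.12×1.103/(0.247×34.5) = 0.4667, so
t_c = ln(5.466 × 0.4667) / 1.103 = 0.9364 / 1.103 = 0.8490 d.
D_c = (k_1/k_2) L₀ e^(−k_1 t_c) = (0.247/1.35) × 34.5 × e^(−0.247×0.8490) = 0.1830 × 34.5 × 0.8108 = 5.118 mg/L.
Minimum DO = C_s − D_c = 10.6 − 5.118 = 5.482 mg/L.
x_c = v t_c = 0.240 m/s × 0.8490 d × 86400 s/d = 17600 m ≈ 17.6 km.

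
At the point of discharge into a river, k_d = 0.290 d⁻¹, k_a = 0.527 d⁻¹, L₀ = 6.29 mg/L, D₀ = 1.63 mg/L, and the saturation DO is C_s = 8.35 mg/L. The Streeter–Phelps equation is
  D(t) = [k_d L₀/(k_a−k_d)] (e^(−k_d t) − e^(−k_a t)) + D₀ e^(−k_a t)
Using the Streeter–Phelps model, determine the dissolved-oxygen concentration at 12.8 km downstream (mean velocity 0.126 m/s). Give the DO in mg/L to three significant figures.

DO ≈ 6.14 mg/L

Travel time t = x/v = 12.8 km / (0.126 m/s) = 12800 m / 0.126 m/s = 101600 s = 1.176 d.
k_d L₀/(k_a−k_d) = 0.290×6.29/(0.527−0.290) = 1.824/0.2370 = 7.697 mg/L.
e^(−k_d t) = e^(−0.290×1.176) = 0.7111; e^(−k_a t) = e^(−0.527×1.176) = 0.5381.
D = 7.697 × (0.7111 − 0.5381) + 1.63 × 0.5381 = 1.331 + 0.8772 = 2.208 mg/L.
DO = C_s − D = 8.35 − 2.208 = 6.142 mg/L.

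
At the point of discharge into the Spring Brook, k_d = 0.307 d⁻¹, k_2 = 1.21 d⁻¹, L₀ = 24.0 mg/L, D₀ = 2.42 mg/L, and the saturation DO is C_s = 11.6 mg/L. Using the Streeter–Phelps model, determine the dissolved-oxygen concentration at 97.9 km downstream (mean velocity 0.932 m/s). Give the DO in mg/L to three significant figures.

Travel time t = x/v = 97.9 km / (0.932 m/s) = 97900 m / 0.932 m/s = 105000 s = 1.216 d.
k_d L₀/(k_2−k_d) = 0.307×24.0/(1.21−0.307) = 7.368/0.9030 = 8.159 mg/L.
e^(−k_d t) = e^(−0.307×1.216) = 0.6885; e^(−k_2 t) = e^(−1.21×1.216) = 0.2297.
D = 8.159 × (0.6885 − 0.2297) + 2.42 × 0.2297 = 3.744 + 0.5558 = 4.300 mg/L.
DO = C_s − D = 11.6 − 4.300 = 7.300 mg/L.

DO ≈ 7.30 mg/L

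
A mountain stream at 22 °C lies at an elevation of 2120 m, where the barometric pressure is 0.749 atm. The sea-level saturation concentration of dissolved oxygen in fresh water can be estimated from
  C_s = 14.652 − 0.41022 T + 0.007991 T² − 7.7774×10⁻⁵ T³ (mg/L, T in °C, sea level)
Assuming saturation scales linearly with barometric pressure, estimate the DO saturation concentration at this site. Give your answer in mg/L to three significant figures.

At sea level: C_s = 14.652 − 0.41022×22 + 0.007991×22² − 7.7774×10⁻⁵×22³ = 8.667 mg/L.
Pressure correction: C_s' = 8.667 × 0.749 = 6.491 mg/L.

C_s ≈ 6.49 mg/L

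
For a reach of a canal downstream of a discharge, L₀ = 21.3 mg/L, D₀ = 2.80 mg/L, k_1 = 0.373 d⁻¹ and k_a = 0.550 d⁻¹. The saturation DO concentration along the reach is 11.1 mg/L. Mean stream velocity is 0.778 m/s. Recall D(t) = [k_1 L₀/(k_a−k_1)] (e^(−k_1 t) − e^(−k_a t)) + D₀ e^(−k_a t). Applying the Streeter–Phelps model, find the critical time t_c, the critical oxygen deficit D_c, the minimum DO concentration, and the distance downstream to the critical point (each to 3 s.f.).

With k_a/k_1 = 1.475 and 1 − D₀(k_a−k_1)/(k_1 L₀) = 0.9376,
t_c = ln(1.475 × 0.9376) / (0.550 − 0.373) = ln(1.383) / 0.1770 = 0.3239/0.1770 = 1.830 d.
L(t_c) = L₀ e^(−k_1 t_c) = 21.3 × 0.5053 = 10.76 mg/L, and at the critical point k_a D_c = k_1 L, so D_c = (0.373/0.550) × 10.76 = 7.299 mg/L.
Minimum DO = C_s − D_c = 11.1 − 7.299 = 3.801 mg/L.
x_c = v t_c = 0.778 m/s × 1.830 d × 86400 s/d = 123000 m ≈ 123 km.

t_c ≈ 1.83 d; D_c ≈ 7.30 mg/L; min DO ≈ 3.80 mg/L; x_c ≈ 123 km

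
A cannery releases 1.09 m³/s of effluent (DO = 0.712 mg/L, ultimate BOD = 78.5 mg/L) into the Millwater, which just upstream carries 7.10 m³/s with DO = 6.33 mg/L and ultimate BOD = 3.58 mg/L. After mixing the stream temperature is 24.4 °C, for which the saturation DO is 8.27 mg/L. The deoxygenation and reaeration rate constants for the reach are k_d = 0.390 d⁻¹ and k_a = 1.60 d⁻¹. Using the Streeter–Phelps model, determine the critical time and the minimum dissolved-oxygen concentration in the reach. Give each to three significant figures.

t_c ≈ 0.377 d; minimum DO ≈ 5.42 mg/L

Mixed DO = (7.10×6.33 + 1.09×0.712)/(7.10+1.09) = 45.72/8.190 = 5.582 mg/L.
Mixed L₀ = (7.10×3.58 + 1.09×78.5)/(8.190) = 111.0/8.190 = 13.55 mg/L.
Initial deficit D₀ = C_s − DO₀ = 8.27 − 5.582 = 2.688 mg/L.
t_c = (1/1.210) ln[(1.60/0.390)(1 − 2.688×1.210/(0.390×13.55))] = 0.8264 × ln(1.578) = 0.3770 d.
D_c = (0.390/1.60) × 13.55 × e^(−0.390×0.3770) = 0.2437 × 13.55 × 0.8633 = 2.851 mg/L.
Minimum DO = 8.27 − 2.851 = 5.419 mg/L.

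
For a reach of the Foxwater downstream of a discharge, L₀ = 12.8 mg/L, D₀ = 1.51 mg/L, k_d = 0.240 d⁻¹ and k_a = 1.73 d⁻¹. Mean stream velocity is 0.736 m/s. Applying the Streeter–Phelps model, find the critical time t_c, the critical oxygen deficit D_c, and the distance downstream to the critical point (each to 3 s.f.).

At the critical point dD/dt = 0, so k_d L₀ e^(−k_d t) = k_a D. Substituting D(t) from the Streeter–Phelps equation and solving for t gives
t_c = ln[(k_a/k_d)(1 − D₀(k_a−k_d)/(k_d L₀))] / (k_a−k_d).
Here k_a−k_d = 1.490 d⁻¹ and 1 − D₀(k_a−k_d)/(k_d L₀) = 1 − 1.51×1.490/(0.240×12.8) = 0.2676, so
t_c = ln(7.208 × 0.2676) / 1.490 = 0.6570 / 1.490 = 0.4410 d.
L(t_c) = L₀ e^(−k_d t_c) = 12.8 × 0.8996 = 11.51 mg/L, and at the critical point k_a D_c = k_d L, so D_c = (0.240/1.73) × 11.51 = 1.597 mg/L.
x_c = v t_c = 0.736 m/s × 0.4410 d × 86400 s/d = 28040 m ≈ 28.0 km.

t_c ≈ 0.441 d; D_c ≈ 1.60 mg/L; x_c ≈ 28.0 km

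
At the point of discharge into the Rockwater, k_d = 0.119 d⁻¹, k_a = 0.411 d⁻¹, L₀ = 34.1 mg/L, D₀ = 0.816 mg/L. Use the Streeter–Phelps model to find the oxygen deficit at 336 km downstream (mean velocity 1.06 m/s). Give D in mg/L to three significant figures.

Travel time t = x/v = 336 km / (1.06 m/s) = 336000 m / 1.06 m/s = 317000 s = 3.669 d.
k_d L₀/(k_a−k_d) = 0.119×34.1/(0.411−0.119) = 4.058/0.2920 = 13.90 mg/L.
e^(−k_d t) = e^(−0.119×3.669) = 0.6462; e^(−k_a t) = e^(−0.411×3.669) = 0.2214.
D = 13.90 × (0.6462 − 0.2214) + 0.816 × 0.2214 = 5.904 + 0.1806 = 6.085 mg/L.

D ≈ 6.08 mg/L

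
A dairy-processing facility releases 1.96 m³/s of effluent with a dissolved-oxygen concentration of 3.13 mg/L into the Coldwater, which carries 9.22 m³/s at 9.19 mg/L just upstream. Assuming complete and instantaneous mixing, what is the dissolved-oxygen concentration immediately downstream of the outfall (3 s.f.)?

8.13 mg/L

Flow-weighted mixing: C = (Q_r C_r + Q_w C_w)/(Q_r + Q_w)
= (9.22×9.19 + 1.96×3.13)/(9.22 + 1.96) = 90.87/11.18 = 8.128 mg/L.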